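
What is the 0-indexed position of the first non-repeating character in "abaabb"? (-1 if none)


Input: abaabb
Character frequencies:
  'a': 3
  'b': 3
Scanning left to right for freq == 1:
  Position 0 ('a'): freq=3, skip
  Position 1 ('b'): freq=3, skip
  Position 2 ('a'): freq=3, skip
  Position 3 ('a'): freq=3, skip
  Position 4 ('b'): freq=3, skip
  Position 5 ('b'): freq=3, skip
  No unique character found => answer = -1

-1


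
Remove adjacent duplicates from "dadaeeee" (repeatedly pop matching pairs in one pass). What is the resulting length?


Input: dadaeeee
Stack-based adjacent duplicate removal:
  Read 'd': push. Stack: d
  Read 'a': push. Stack: da
  Read 'd': push. Stack: dad
  Read 'a': push. Stack: dada
  Read 'e': push. Stack: dadae
  Read 'e': matches stack top 'e' => pop. Stack: dada
  Read 'e': push. Stack: dadae
  Read 'e': matches stack top 'e' => pop. Stack: dada
Final stack: "dada" (length 4)

4


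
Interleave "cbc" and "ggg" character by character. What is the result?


Interleaving "cbc" and "ggg":
  Position 0: 'c' from first, 'g' from second => "cg"
  Position 1: 'b' from first, 'g' from second => "bg"
  Position 2: 'c' from first, 'g' from second => "cg"
Result: cgbgcg

cgbgcg


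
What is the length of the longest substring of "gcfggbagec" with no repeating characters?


Input: "gcfggbagec"
Sliding window (track last position of each char):
  Position 0 ('g'): window [0,0] length 1 -- new best
  Position 1 ('c'): window [0,1] length 2 -- new best
  Position 2 ('f'): window [0,2] length 3 -- new best
  Position 3 ('g'): repeat (last at 0), move window start to 1
  Position 3 ('g'): window [1,3] length 3
  Position 4 ('g'): repeat (last at 3), move window start to 4
  Position 4 ('g'): window [4,4] length 1
  Position 5 ('b'): window [4,5] length 2
  Position 6 ('a'): window [4,6] length 3
  Position 7 ('g'): repeat (last at 4), move window start to 5
  Position 7 ('g'): window [5,7] length 3
  Position 8 ('e'): window [5,8] length 4 -- new best
  Position 9 ('c'): window [5,9] length 5 -- new best
Longest substring with no repeats: "bagec" with length 5

5


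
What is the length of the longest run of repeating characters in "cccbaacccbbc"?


Input: "cccbaacccbbc"
Scanning for longest run:
  Position 1 ('c'): continues run of 'c', length=2
  Position 2 ('c'): continues run of 'c', length=3
  Position 3 ('b'): new char, reset run to 1
  Position 4 ('a'): new char, reset run to 1
  Position 5 ('a'): continues run of 'a', length=2
  Position 6 ('c'): new char, reset run to 1
  Position 7 ('c'): continues run of 'c', length=2
  Position 8 ('c'): continues run of 'c', length=3
  Position 9 ('b'): new char, reset run to 1
  Position 10 ('b'): continues run of 'b', length=2
  Position 11 ('c'): new char, reset run to 1
Longest run: 'c' with length 3

3


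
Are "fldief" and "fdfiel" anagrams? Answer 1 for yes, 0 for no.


Strings: "fldief", "fdfiel"
Sorted first:  deffil
Sorted second: deffil
Sorted forms match => anagrams

1


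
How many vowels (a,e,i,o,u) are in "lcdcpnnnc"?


Input: lcdcpnnnc
Checking each character:
  'l' at position 0: consonant
  'c' at position 1: consonant
  'd' at position 2: consonant
  'c' at position 3: consonant
  'p' at position 4: consonant
  'n' at position 5: consonant
  'n' at position 6: consonant
  'n' at position 7: consonant
  'c' at position 8: consonant
Total vowels: 0

0


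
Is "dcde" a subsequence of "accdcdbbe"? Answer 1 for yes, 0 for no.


Check if "dcde" is a subsequence of "accdcdbbe"
Greedy scan:
  Position 0 ('a'): no match needed
  Position 1 ('c'): no match needed
  Position 2 ('c'): no match needed
  Position 3 ('d'): matches sub[0] = 'd'
  Position 4 ('c'): matches sub[1] = 'c'
  Position 5 ('d'): matches sub[2] = 'd'
  Position 6 ('b'): no match needed
  Position 7 ('b'): no match needed
  Position 8 ('e'): matches sub[3] = 'e'
All 4 characters matched => is a subsequence

1


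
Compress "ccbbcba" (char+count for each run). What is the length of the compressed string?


Input: ccbbcba
Runs:
  'c' x 2 => "c2"
  'b' x 2 => "b2"
  'c' x 1 => "c1"
  'b' x 1 => "b1"
  'a' x 1 => "a1"
Compressed: "c2b2c1b1a1"
Compressed length: 10

10


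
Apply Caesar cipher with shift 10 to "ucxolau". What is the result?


Caesar cipher: shift "ucxolau" by 10
  'u' (pos 20) + 10 = pos 4 = 'e'
  'c' (pos 2) + 10 = pos 12 = 'm'
  'x' (pos 23) + 10 = pos 7 = 'h'
  'o' (pos 14) + 10 = pos 24 = 'y'
  'l' (pos 11) + 10 = pos 21 = 'v'
  'a' (pos 0) + 10 = pos 10 = 'k'
  'u' (pos 20) + 10 = pos 4 = 'e'
Result: emhyvke

emhyvke


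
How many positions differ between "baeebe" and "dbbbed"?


Comparing "baeebe" and "dbbbed" position by position:
  Position 0: 'b' vs 'd' => DIFFER
  Position 1: 'a' vs 'b' => DIFFER
  Position 2: 'e' vs 'b' => DIFFER
  Position 3: 'e' vs 'b' => DIFFER
  Position 4: 'b' vs 'e' => DIFFER
  Position 5: 'e' vs 'd' => DIFFER
Positions that differ: 6

6


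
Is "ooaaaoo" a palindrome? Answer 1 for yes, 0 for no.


Input: ooaaaoo
Reversed: ooaaaoo
  Compare pos 0 ('o') with pos 6 ('o'): match
  Compare pos 1 ('o') with pos 5 ('o'): match
  Compare pos 2 ('a') with pos 4 ('a'): match
Result: palindrome

1


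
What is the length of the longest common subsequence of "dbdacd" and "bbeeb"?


LCS of "dbdacd" and "bbeeb"
DP table:
           b    b    e    e    b
      0    0    0    0    0    0
  d   0    0    0    0    0    0
  b   0    1    1    1    1    1
  d   0    1    1    1    1    1
  a   0    1    1    1    1    1
  c   0    1    1    1    1    1
  d   0    1    1    1    1    1
LCS length = dp[6][5] = 1

1


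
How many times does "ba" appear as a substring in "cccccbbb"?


Searching for "ba" in "cccccbbb"
Scanning each position:
  Position 0: "cc" => no
  Position 1: "cc" => no
  Position 2: "cc" => no
  Position 3: "cc" => no
  Position 4: "cb" => no
  Position 5: "bb" => no
  Position 6: "bb" => no
Total occurrences: 0

0


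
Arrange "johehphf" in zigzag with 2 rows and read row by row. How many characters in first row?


Zigzag "johehphf" into 2 rows:
Placing characters:
  'j' => row 0
  'o' => row 1
  'h' => row 0
  'e' => row 1
  'h' => row 0
  'p' => row 1
  'h' => row 0
  'f' => row 1
Rows:
  Row 0: "jhhh"
  Row 1: "oepf"
First row length: 4

4


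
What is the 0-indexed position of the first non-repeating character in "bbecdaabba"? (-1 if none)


Input: bbecdaabba
Character frequencies:
  'a': 3
  'b': 4
  'c': 1
  'd': 1
  'e': 1
Scanning left to right for freq == 1:
  Position 0 ('b'): freq=4, skip
  Position 1 ('b'): freq=4, skip
  Position 2 ('e'): unique! => answer = 2

2


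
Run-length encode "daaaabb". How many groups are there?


Input: daaaabb
Scanning for consecutive runs:
  Group 1: 'd' x 1 (positions 0-0)
  Group 2: 'a' x 4 (positions 1-4)
  Group 3: 'b' x 2 (positions 5-6)
Total groups: 3

3


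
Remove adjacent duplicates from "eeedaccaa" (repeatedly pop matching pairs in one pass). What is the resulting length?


Input: eeedaccaa
Stack-based adjacent duplicate removal:
  Read 'e': push. Stack: e
  Read 'e': matches stack top 'e' => pop. Stack: (empty)
  Read 'e': push. Stack: e
  Read 'd': push. Stack: ed
  Read 'a': push. Stack: eda
  Read 'c': push. Stack: edac
  Read 'c': matches stack top 'c' => pop. Stack: eda
  Read 'a': matches stack top 'a' => pop. Stack: ed
  Read 'a': push. Stack: eda
Final stack: "eda" (length 3)

3


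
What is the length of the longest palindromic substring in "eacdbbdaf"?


Input: "eacdbbdaf"
Checking substrings for palindromes:
  [3:7] "dbbd" (len 4) => palindrome
  [4:6] "bb" (len 2) => palindrome
Longest palindromic substring: "dbbd" with length 4

4


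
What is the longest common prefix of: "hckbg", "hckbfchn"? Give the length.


Words: hckbg, hckbfchn
  Position 0: all 'h' => match
  Position 1: all 'c' => match
  Position 2: all 'k' => match
  Position 3: all 'b' => match
  Position 4: ('g', 'f') => mismatch, stop
LCP = "hckb" (length 4)

4


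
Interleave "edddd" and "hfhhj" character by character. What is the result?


Interleaving "edddd" and "hfhhj":
  Position 0: 'e' from first, 'h' from second => "eh"
  Position 1: 'd' from first, 'f' from second => "df"
  Position 2: 'd' from first, 'h' from second => "dh"
  Position 3: 'd' from first, 'h' from second => "dh"
  Position 4: 'd' from first, 'j' from second => "dj"
Result: ehdfdhdhdj

ehdfdhdhdj


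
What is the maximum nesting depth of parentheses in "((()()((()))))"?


Input: "((()()((()))))"
Tracking depth:
  Position 0 '(': depth becomes 1
  Position 1 '(': depth becomes 2
  Position 2 '(': depth becomes 3
  Position 3 ')': depth becomes 2
  Position 4 '(': depth becomes 3
  Position 5 ')': depth becomes 2
  Position 6 '(': depth becomes 3
  Position 7 '(': depth becomes 4
  Position 8 '(': depth becomes 5
  Position 9 ')': depth becomes 4
  Position 10 ')': depth becomes 3
  Position 11 ')': depth becomes 2
  Position 12 ')': depth becomes 1
  Position 13 ')': depth becomes 0
Maximum depth reached: 5

5


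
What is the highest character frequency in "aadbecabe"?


Input: aadbecabe
Character counts:
  'a': 3
  'b': 2
  'c': 1
  'd': 1
  'e': 2
Maximum frequency: 3

3


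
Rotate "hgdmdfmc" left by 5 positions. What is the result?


Input: "hgdmdfmc", rotate left by 5
First 5 characters: "hgdmd"
Remaining characters: "fmc"
Concatenate remaining + first: "fmc" + "hgdmd" = "fmchgdmd"

fmchgdmd


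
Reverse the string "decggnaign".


Input: decggnaign
Reading characters right to left:
  Position 9: 'n'
  Position 8: 'g'
  Position 7: 'i'
  Position 6: 'a'
  Position 5: 'n'
  Position 4: 'g'
  Position 3: 'g'
  Position 2: 'c'
  Position 1: 'e'
  Position 0: 'd'
Reversed: ngianggced

ngianggced


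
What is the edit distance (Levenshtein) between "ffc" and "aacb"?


Computing edit distance: "ffc" -> "aacb"
DP table:
           a    a    c    b
      0    1    2    3    4
  f   1    1    2    3    4
  f   2    2    2    3    4
  c   3    3    3    2    3
Edit distance = dp[3][4] = 3

3


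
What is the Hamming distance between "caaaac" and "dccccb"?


Comparing "caaaac" and "dccccb" position by position:
  Position 0: 'c' vs 'd' => differ
  Position 1: 'a' vs 'c' => differ
  Position 2: 'a' vs 'c' => differ
  Position 3: 'a' vs 'c' => differ
  Position 4: 'a' vs 'c' => differ
  Position 5: 'c' vs 'b' => differ
Total differences (Hamming distance): 6

6


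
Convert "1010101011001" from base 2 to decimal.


Input: "1010101011001" in base 2
Positional expansion:
  Digit '1' (value 1) x 2^12 = 4096
  Digit '0' (value 0) x 2^11 = 0
  Digit '1' (value 1) x 2^10 = 1024
  Digit '0' (value 0) x 2^9 = 0
  Digit '1' (value 1) x 2^8 = 256
  Digit '0' (value 0) x 2^7 = 0
  Digit '1' (value 1) x 2^6 = 64
  Digit '0' (value 0) x 2^5 = 0
  Digit '1' (value 1) x 2^4 = 16
  Digit '1' (value 1) x 2^3 = 8
  Digit '0' (value 0) x 2^2 = 0
  Digit '0' (value 0) x 2^1 = 0
  Digit '1' (value 1) x 2^0 = 1
Sum = 5465

5465


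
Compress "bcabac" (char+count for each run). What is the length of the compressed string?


Input: bcabac
Runs:
  'b' x 1 => "b1"
  'c' x 1 => "c1"
  'a' x 1 => "a1"
  'b' x 1 => "b1"
  'a' x 1 => "a1"
  'c' x 1 => "c1"
Compressed: "b1c1a1b1a1c1"
Compressed length: 12

12


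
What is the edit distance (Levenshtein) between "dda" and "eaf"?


Computing edit distance: "dda" -> "eaf"
DP table:
           e    a    f
      0    1    2    3
  d   1    1    2    3
  d   2    2    2    3
  a   3    3    2    3
Edit distance = dp[3][3] = 3

3


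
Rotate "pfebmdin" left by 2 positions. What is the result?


Input: "pfebmdin", rotate left by 2
First 2 characters: "pf"
Remaining characters: "ebmdin"
Concatenate remaining + first: "ebmdin" + "pf" = "ebmdinpf"

ebmdinpf


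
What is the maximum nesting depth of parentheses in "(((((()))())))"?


Input: "(((((()))())))"
Tracking depth:
  Position 0 '(': depth becomes 1
  Position 1 '(': depth becomes 2
  Position 2 '(': depth becomes 3
  Position 3 '(': depth becomes 4
  Position 4 '(': depth becomes 5
  Position 5 '(': depth becomes 6
  Position 6 ')': depth becomes 5
  Position 7 ')': depth becomes 4
  Position 8 ')': depth becomes 3
  Position 9 '(': depth becomes 4
  Position 10 ')': depth becomes 3
  Position 11 ')': depth becomes 2
  Position 12 ')': depth becomes 1
  Position 13 ')': depth becomes 0
Maximum depth reached: 6

6


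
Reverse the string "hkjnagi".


Input: hkjnagi
Reading characters right to left:
  Position 6: 'i'
  Position 5: 'g'
  Position 4: 'a'
  Position 3: 'n'
  Position 2: 'j'
  Position 1: 'k'
  Position 0: 'h'
Reversed: iganjkh

iganjkh


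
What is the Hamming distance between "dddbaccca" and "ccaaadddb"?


Comparing "dddbaccca" and "ccaaadddb" position by position:
  Position 0: 'd' vs 'c' => differ
  Position 1: 'd' vs 'c' => differ
  Position 2: 'd' vs 'a' => differ
  Position 3: 'b' vs 'a' => differ
  Position 4: 'a' vs 'a' => same
  Position 5: 'c' vs 'd' => differ
  Position 6: 'c' vs 'd' => differ
  Position 7: 'c' vs 'd' => differ
  Position 8: 'a' vs 'b' => differ
Total differences (Hamming distance): 8

8


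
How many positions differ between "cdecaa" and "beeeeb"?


Comparing "cdecaa" and "beeeeb" position by position:
  Position 0: 'c' vs 'b' => DIFFER
  Position 1: 'd' vs 'e' => DIFFER
  Position 2: 'e' vs 'e' => same
  Position 3: 'c' vs 'e' => DIFFER
  Position 4: 'a' vs 'e' => DIFFER
  Position 5: 'a' vs 'b' => DIFFER
Positions that differ: 5

5


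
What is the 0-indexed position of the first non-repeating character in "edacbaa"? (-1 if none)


Input: edacbaa
Character frequencies:
  'a': 3
  'b': 1
  'c': 1
  'd': 1
  'e': 1
Scanning left to right for freq == 1:
  Position 0 ('e'): unique! => answer = 0

0


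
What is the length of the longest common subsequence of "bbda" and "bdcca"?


LCS of "bbda" and "bdcca"
DP table:
           b    d    c    c    a
      0    0    0    0    0    0
  b   0    1    1    1    1    1
  b   0    1    1    1    1    1
  d   0    1    2    2    2    2
  a   0    1    2    2    2    3
LCS length = dp[4][5] = 3

3


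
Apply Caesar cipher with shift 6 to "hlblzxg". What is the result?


Caesar cipher: shift "hlblzxg" by 6
  'h' (pos 7) + 6 = pos 13 = 'n'
  'l' (pos 11) + 6 = pos 17 = 'r'
  'b' (pos 1) + 6 = pos 7 = 'h'
  'l' (pos 11) + 6 = pos 17 = 'r'
  'z' (pos 25) + 6 = pos 5 = 'f'
  'x' (pos 23) + 6 = pos 3 = 'd'
  'g' (pos 6) + 6 = pos 12 = 'm'
Result: nrhrfdm

nrhrfdm


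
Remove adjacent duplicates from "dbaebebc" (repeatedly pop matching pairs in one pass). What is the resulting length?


Input: dbaebebc
Stack-based adjacent duplicate removal:
  Read 'd': push. Stack: d
  Read 'b': push. Stack: db
  Read 'a': push. Stack: dba
  Read 'e': push. Stack: dbae
  Read 'b': push. Stack: dbaeb
  Read 'e': push. Stack: dbaebe
  Read 'b': push. Stack: dbaebeb
  Read 'c': push. Stack: dbaebebc
Final stack: "dbaebebc" (length 8)

8


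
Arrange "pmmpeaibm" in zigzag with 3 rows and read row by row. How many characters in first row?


Zigzag "pmmpeaibm" into 3 rows:
Placing characters:
  'p' => row 0
  'm' => row 1
  'm' => row 2
  'p' => row 1
  'e' => row 0
  'a' => row 1
  'i' => row 2
  'b' => row 1
  'm' => row 0
Rows:
  Row 0: "pem"
  Row 1: "mpab"
  Row 2: "mi"
First row length: 3

3


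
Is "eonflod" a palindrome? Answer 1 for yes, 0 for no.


Input: eonflod
Reversed: dolfnoe
  Compare pos 0 ('e') with pos 6 ('d'): MISMATCH
  Compare pos 1 ('o') with pos 5 ('o'): match
  Compare pos 2 ('n') with pos 4 ('l'): MISMATCH
Result: not a palindrome

0


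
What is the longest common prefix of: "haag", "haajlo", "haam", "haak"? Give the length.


Words: haag, haajlo, haam, haak
  Position 0: all 'h' => match
  Position 1: all 'a' => match
  Position 2: all 'a' => match
  Position 3: ('g', 'j', 'm', 'k') => mismatch, stop
LCP = "haa" (length 3)

3


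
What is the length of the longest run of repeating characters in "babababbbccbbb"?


Input: "babababbbccbbb"
Scanning for longest run:
  Position 1 ('a'): new char, reset run to 1
  Position 2 ('b'): new char, reset run to 1
  Position 3 ('a'): new char, reset run to 1
  Position 4 ('b'): new char, reset run to 1
  Position 5 ('a'): new char, reset run to 1
  Position 6 ('b'): new char, reset run to 1
  Position 7 ('b'): continues run of 'b', length=2
  Position 8 ('b'): continues run of 'b', length=3
  Position 9 ('c'): new char, reset run to 1
  Position 10 ('c'): continues run of 'c', length=2
  Position 11 ('b'): new char, reset run to 1
  Position 12 ('b'): continues run of 'b', length=2
  Position 13 ('b'): continues run of 'b', length=3
Longest run: 'b' with length 3

3


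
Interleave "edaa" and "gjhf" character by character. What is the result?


Interleaving "edaa" and "gjhf":
  Position 0: 'e' from first, 'g' from second => "eg"
  Position 1: 'd' from first, 'j' from second => "dj"
  Position 2: 'a' from first, 'h' from second => "ah"
  Position 3: 'a' from first, 'f' from second => "af"
Result: egdjahaf

egdjahaf


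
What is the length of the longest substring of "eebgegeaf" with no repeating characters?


Input: "eebgegeaf"
Sliding window (track last position of each char):
  Position 0 ('e'): window [0,0] length 1 -- new best
  Position 1 ('e'): repeat (last at 0), move window start to 1
  Position 1 ('e'): window [1,1] length 1
  Position 2 ('b'): window [1,2] length 2 -- new best
  Position 3 ('g'): window [1,3] length 3 -- new best
  Position 4 ('e'): repeat (last at 1), move window start to 2
  Position 4 ('e'): window [2,4] length 3
  Position 5 ('g'): repeat (last at 3), move window start to 4
  Position 5 ('g'): window [4,5] length 2
  Position 6 ('e'): repeat (last at 4), move window start to 5
  Position 6 ('e'): window [5,6] length 2
  Position 7 ('a'): window [5,7] length 3
  Position 8 ('f'): window [5,8] length 4 -- new best
Longest substring with no repeats: "geaf" with length 4

4


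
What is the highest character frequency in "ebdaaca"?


Input: ebdaaca
Character counts:
  'a': 3
  'b': 1
  'c': 1
  'd': 1
  'e': 1
Maximum frequency: 3

3


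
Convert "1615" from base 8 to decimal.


Input: "1615" in base 8
Positional expansion:
  Digit '1' (value 1) x 8^3 = 512
  Digit '6' (value 6) x 8^2 = 384
  Digit '1' (value 1) x 8^1 = 8
  Digit '5' (value 5) x 8^0 = 5
Sum = 909

909


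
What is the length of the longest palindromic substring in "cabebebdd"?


Input: "cabebebdd"
Checking substrings for palindromes:
  [2:7] "bebeb" (len 5) => palindrome
  [2:5] "beb" (len 3) => palindrome
  [3:6] "ebe" (len 3) => palindrome
  [4:7] "beb" (len 3) => palindrome
  [7:9] "dd" (len 2) => palindrome
Longest palindromic substring: "bebeb" with length 5

5


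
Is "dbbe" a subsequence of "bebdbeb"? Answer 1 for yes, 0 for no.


Check if "dbbe" is a subsequence of "bebdbeb"
Greedy scan:
  Position 0 ('b'): no match needed
  Position 1 ('e'): no match needed
  Position 2 ('b'): no match needed
  Position 3 ('d'): matches sub[0] = 'd'
  Position 4 ('b'): matches sub[1] = 'b'
  Position 5 ('e'): no match needed
  Position 6 ('b'): matches sub[2] = 'b'
Only matched 3/4 characters => not a subsequence

0


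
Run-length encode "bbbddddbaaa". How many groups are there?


Input: bbbddddbaaa
Scanning for consecutive runs:
  Group 1: 'b' x 3 (positions 0-2)
  Group 2: 'd' x 4 (positions 3-6)
  Group 3: 'b' x 1 (positions 7-7)
  Group 4: 'a' x 3 (positions 8-10)
Total groups: 4

4


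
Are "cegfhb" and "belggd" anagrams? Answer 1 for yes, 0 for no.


Strings: "cegfhb", "belggd"
Sorted first:  bcefgh
Sorted second: bdeggl
Differ at position 1: 'c' vs 'd' => not anagrams

0


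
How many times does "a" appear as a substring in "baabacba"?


Searching for "a" in "baabacba"
Scanning each position:
  Position 0: "b" => no
  Position 1: "a" => MATCH
  Position 2: "a" => MATCH
  Position 3: "b" => no
  Position 4: "a" => MATCH
  Position 5: "c" => no
  Position 6: "b" => no
  Position 7: "a" => MATCH
Total occurrences: 4

4


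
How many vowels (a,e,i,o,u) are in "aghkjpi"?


Input: aghkjpi
Checking each character:
  'a' at position 0: vowel (running total: 1)
  'g' at position 1: consonant
  'h' at position 2: consonant
  'k' at position 3: consonant
  'j' at position 4: consonant
  'p' at position 5: consonant
  'i' at position 6: vowel (running total: 2)
Total vowels: 2

2


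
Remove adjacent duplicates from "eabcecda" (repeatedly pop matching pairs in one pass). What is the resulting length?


Input: eabcecda
Stack-based adjacent duplicate removal:
  Read 'e': push. Stack: e
  Read 'a': push. Stack: ea
  Read 'b': push. Stack: eab
  Read 'c': push. Stack: eabc
  Read 'e': push. Stack: eabce
  Read 'c': push. Stack: eabcec
  Read 'd': push. Stack: eabcecd
  Read 'a': push. Stack: eabcecda
Final stack: "eabcecda" (length 8)

8


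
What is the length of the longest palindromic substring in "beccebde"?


Input: "beccebde"
Checking substrings for palindromes:
  [0:6] "becceb" (len 6) => palindrome
  [1:5] "ecce" (len 4) => palindrome
  [2:4] "cc" (len 2) => palindrome
Longest palindromic substring: "becceb" with length 6

6


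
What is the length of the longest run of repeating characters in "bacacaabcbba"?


Input: "bacacaabcbba"
Scanning for longest run:
  Position 1 ('a'): new char, reset run to 1
  Position 2 ('c'): new char, reset run to 1
  Position 3 ('a'): new char, reset run to 1
  Position 4 ('c'): new char, reset run to 1
  Position 5 ('a'): new char, reset run to 1
  Position 6 ('a'): continues run of 'a', length=2
  Position 7 ('b'): new char, reset run to 1
  Position 8 ('c'): new char, reset run to 1
  Position 9 ('b'): new char, reset run to 1
  Position 10 ('b'): continues run of 'b', length=2
  Position 11 ('a'): new char, reset run to 1
Longest run: 'a' with length 2

2


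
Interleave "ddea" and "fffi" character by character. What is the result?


Interleaving "ddea" and "fffi":
  Position 0: 'd' from first, 'f' from second => "df"
  Position 1: 'd' from first, 'f' from second => "df"
  Position 2: 'e' from first, 'f' from second => "ef"
  Position 3: 'a' from first, 'i' from second => "ai"
Result: dfdfefai

dfdfefai


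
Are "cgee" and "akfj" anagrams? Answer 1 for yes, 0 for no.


Strings: "cgee", "akfj"
Sorted first:  ceeg
Sorted second: afjk
Differ at position 0: 'c' vs 'a' => not anagrams

0


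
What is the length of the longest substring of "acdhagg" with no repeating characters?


Input: "acdhagg"
Sliding window (track last position of each char):
  Position 0 ('a'): window [0,0] length 1 -- new best
  Position 1 ('c'): window [0,1] length 2 -- new best
  Position 2 ('d'): window [0,2] length 3 -- new best
  Position 3 ('h'): window [0,3] length 4 -- new best
  Position 4 ('a'): repeat (last at 0), move window start to 1
  Position 4 ('a'): window [1,4] length 4
  Position 5 ('g'): window [1,5] length 5 -- new best
  Position 6 ('g'): repeat (last at 5), move window start to 6
  Position 6 ('g'): window [6,6] length 1
Longest substring with no repeats: "cdhag" with length 5

5


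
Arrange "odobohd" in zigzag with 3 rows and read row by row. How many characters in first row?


Zigzag "odobohd" into 3 rows:
Placing characters:
  'o' => row 0
  'd' => row 1
  'o' => row 2
  'b' => row 1
  'o' => row 0
  'h' => row 1
  'd' => row 2
Rows:
  Row 0: "oo"
  Row 1: "dbh"
  Row 2: "od"
First row length: 2

2


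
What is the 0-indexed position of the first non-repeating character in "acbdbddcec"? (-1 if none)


Input: acbdbddcec
Character frequencies:
  'a': 1
  'b': 2
  'c': 3
  'd': 3
  'e': 1
Scanning left to right for freq == 1:
  Position 0 ('a'): unique! => answer = 0

0


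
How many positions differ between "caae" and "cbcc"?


Comparing "caae" and "cbcc" position by position:
  Position 0: 'c' vs 'c' => same
  Position 1: 'a' vs 'b' => DIFFER
  Position 2: 'a' vs 'c' => DIFFER
  Position 3: 'e' vs 'c' => DIFFER
Positions that differ: 3

3


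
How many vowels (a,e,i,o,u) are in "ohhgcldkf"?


Input: ohhgcldkf
Checking each character:
  'o' at position 0: vowel (running total: 1)
  'h' at position 1: consonant
  'h' at position 2: consonant
  'g' at position 3: consonant
  'c' at position 4: consonant
  'l' at position 5: consonant
  'd' at position 6: consonant
  'k' at position 7: consonant
  'f' at position 8: consonant
Total vowels: 1

1


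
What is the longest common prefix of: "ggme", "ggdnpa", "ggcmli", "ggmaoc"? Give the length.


Words: ggme, ggdnpa, ggcmli, ggmaoc
  Position 0: all 'g' => match
  Position 1: all 'g' => match
  Position 2: ('m', 'd', 'c', 'm') => mismatch, stop
LCP = "gg" (length 2)

2


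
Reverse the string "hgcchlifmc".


Input: hgcchlifmc
Reading characters right to left:
  Position 9: 'c'
  Position 8: 'm'
  Position 7: 'f'
  Position 6: 'i'
  Position 5: 'l'
  Position 4: 'h'
  Position 3: 'c'
  Position 2: 'c'
  Position 1: 'g'
  Position 0: 'h'
Reversed: cmfilhccgh

cmfilhccgh


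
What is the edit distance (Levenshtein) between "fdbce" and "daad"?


Computing edit distance: "fdbce" -> "daad"
DP table:
           d    a    a    d
      0    1    2    3    4
  f   1    1    2    3    4
  d   2    1    2    3    3
  b   3    2    2    3    4
  c   4    3    3    3    4
  e   5    4    4    4    4
Edit distance = dp[5][4] = 4

4


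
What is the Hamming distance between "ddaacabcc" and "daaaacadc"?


Comparing "ddaacabcc" and "daaaacadc" position by position:
  Position 0: 'd' vs 'd' => same
  Position 1: 'd' vs 'a' => differ
  Position 2: 'a' vs 'a' => same
  Position 3: 'a' vs 'a' => same
  Position 4: 'c' vs 'a' => differ
  Position 5: 'a' vs 'c' => differ
  Position 6: 'b' vs 'a' => differ
  Position 7: 'c' vs 'd' => differ
  Position 8: 'c' vs 'c' => same
Total differences (Hamming distance): 5

5


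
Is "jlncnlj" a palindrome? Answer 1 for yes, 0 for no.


Input: jlncnlj
Reversed: jlncnlj
  Compare pos 0 ('j') with pos 6 ('j'): match
  Compare pos 1 ('l') with pos 5 ('l'): match
  Compare pos 2 ('n') with pos 4 ('n'): match
Result: palindrome

1


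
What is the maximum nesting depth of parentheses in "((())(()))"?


Input: "((())(()))"
Tracking depth:
  Position 0 '(': depth becomes 1
  Position 1 '(': depth becomes 2
  Position 2 '(': depth becomes 3
  Position 3 ')': depth becomes 2
  Position 4 ')': depth becomes 1
  Position 5 '(': depth becomes 2
  Position 6 '(': depth becomes 3
  Position 7 ')': depth becomes 2
  Position 8 ')': depth becomes 1
  Position 9 ')': depth becomes 0
Maximum depth reached: 3

3


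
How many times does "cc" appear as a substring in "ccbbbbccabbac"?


Searching for "cc" in "ccbbbbccabbac"
Scanning each position:
  Position 0: "cc" => MATCH
  Position 1: "cb" => no
  Position 2: "bb" => no
  Position 3: "bb" => no
  Position 4: "bb" => no
  Position 5: "bc" => no
  Position 6: "cc" => MATCH
  Position 7: "ca" => no
  Position 8: "ab" => no
  Position 9: "bb" => no
  Position 10: "ba" => no
  Position 11: "ac" => no
Total occurrences: 2

2


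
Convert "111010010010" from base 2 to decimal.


Input: "111010010010" in base 2
Positional expansion:
  Digit '1' (value 1) x 2^11 = 2048
  Digit '1' (value 1) x 2^10 = 1024
  Digit '1' (value 1) x 2^9 = 512
  Digit '0' (value 0) x 2^8 = 0
  Digit '1' (value 1) x 2^7 = 128
  Digit '0' (value 0) x 2^6 = 0
  Digit '0' (value 0) x 2^5 = 0
  Digit '1' (value 1) x 2^4 = 16
  Digit '0' (value 0) x 2^3 = 0
  Digit '0' (value 0) x 2^2 = 0
  Digit '1' (value 1) x 2^1 = 2
  Digit '0' (value 0) x 2^0 = 0
Sum = 3730

3730


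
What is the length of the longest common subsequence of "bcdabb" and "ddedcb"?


LCS of "bcdabb" and "ddedcb"
DP table:
           d    d    e    d    c    b
      0    0    0    0    0    0    0
  b   0    0    0    0    0    0    1
  c   0    0    0    0    0    1    1
  d   0    1    1    1    1    1    1
  a   0    1    1    1    1    1    1
  b   0    1    1    1    1    1    2
  b   0    1    1    1    1    1    2
LCS length = dp[6][6] = 2

2


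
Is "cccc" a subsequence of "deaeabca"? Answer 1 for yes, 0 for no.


Check if "cccc" is a subsequence of "deaeabca"
Greedy scan:
  Position 0 ('d'): no match needed
  Position 1 ('e'): no match needed
  Position 2 ('a'): no match needed
  Position 3 ('e'): no match needed
  Position 4 ('a'): no match needed
  Position 5 ('b'): no match needed
  Position 6 ('c'): matches sub[0] = 'c'
  Position 7 ('a'): no match needed
Only matched 1/4 characters => not a subsequence

0


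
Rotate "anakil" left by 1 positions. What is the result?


Input: "anakil", rotate left by 1
First 1 characters: "a"
Remaining characters: "nakil"
Concatenate remaining + first: "nakil" + "a" = "nakila"

nakila


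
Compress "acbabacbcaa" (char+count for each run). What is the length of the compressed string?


Input: acbabacbcaa
Runs:
  'a' x 1 => "a1"
  'c' x 1 => "c1"
  'b' x 1 => "b1"
  'a' x 1 => "a1"
  'b' x 1 => "b1"
  'a' x 1 => "a1"
  'c' x 1 => "c1"
  'b' x 1 => "b1"
  'c' x 1 => "c1"
  'a' x 2 => "a2"
Compressed: "a1c1b1a1b1a1c1b1c1a2"
Compressed length: 20

20


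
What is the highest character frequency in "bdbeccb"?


Input: bdbeccb
Character counts:
  'b': 3
  'c': 2
  'd': 1
  'e': 1
Maximum frequency: 3

3


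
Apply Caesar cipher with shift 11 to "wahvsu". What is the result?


Caesar cipher: shift "wahvsu" by 11
  'w' (pos 22) + 11 = pos 7 = 'h'
  'a' (pos 0) + 11 = pos 11 = 'l'
  'h' (pos 7) + 11 = pos 18 = 's'
  'v' (pos 21) + 11 = pos 6 = 'g'
  's' (pos 18) + 11 = pos 3 = 'd'
  'u' (pos 20) + 11 = pos 5 = 'f'
Result: hlsgdf

hlsgdf


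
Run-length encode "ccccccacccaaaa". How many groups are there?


Input: ccccccacccaaaa
Scanning for consecutive runs:
  Group 1: 'c' x 6 (positions 0-5)
  Group 2: 'a' x 1 (positions 6-6)
  Group 3: 'c' x 3 (positions 7-9)
  Group 4: 'a' x 4 (positions 10-13)
Total groups: 4

4


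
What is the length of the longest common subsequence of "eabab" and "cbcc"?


LCS of "eabab" and "cbcc"
DP table:
           c    b    c    c
      0    0    0    0    0
  e   0    0    0    0    0
  a   0    0    0    0    0
  b   0    0    1    1    1
  a   0    0    1    1    1
  b   0    0    1    1    1
LCS length = dp[5][4] = 1

1


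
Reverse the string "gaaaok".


Input: gaaaok
Reading characters right to left:
  Position 5: 'k'
  Position 4: 'o'
  Position 3: 'a'
  Position 2: 'a'
  Position 1: 'a'
  Position 0: 'g'
Reversed: koaaag

koaaag


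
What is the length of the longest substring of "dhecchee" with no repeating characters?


Input: "dhecchee"
Sliding window (track last position of each char):
  Position 0 ('d'): window [0,0] length 1 -- new best
  Position 1 ('h'): window [0,1] length 2 -- new best
  Position 2 ('e'): window [0,2] length 3 -- new best
  Position 3 ('c'): window [0,3] length 4 -- new best
  Position 4 ('c'): repeat (last at 3), move window start to 4
  Position 4 ('c'): window [4,4] length 1
  Position 5 ('h'): window [4,5] length 2
  Position 6 ('e'): window [4,6] length 3
  Position 7 ('e'): repeat (last at 6), move window start to 7
  Position 7 ('e'): window [7,7] length 1
Longest substring with no repeats: "dhec" with length 4

4


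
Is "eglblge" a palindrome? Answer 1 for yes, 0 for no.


Input: eglblge
Reversed: eglblge
  Compare pos 0 ('e') with pos 6 ('e'): match
  Compare pos 1 ('g') with pos 5 ('g'): match
  Compare pos 2 ('l') with pos 4 ('l'): match
Result: palindrome

1


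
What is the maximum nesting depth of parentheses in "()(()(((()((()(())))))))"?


Input: "()(()(((()((()(())))))))"
Tracking depth:
  Position 0 '(': depth becomes 1
  Position 1 ')': depth becomes 0
  Position 2 '(': depth becomes 1
  Position 3 '(': depth becomes 2
  Position 4 ')': depth becomes 1
  Position 5 '(': depth becomes 2
  Position 6 '(': depth becomes 3
  Position 7 '(': depth becomes 4
  Position 8 '(': depth becomes 5
  Position 9 ')': depth becomes 4
  Position 10 '(': depth becomes 5
  Position 11 '(': depth becomes 6
  Position 12 '(': depth becomes 7
  Position 13 ')': depth becomes 6
  Position 14 '(': depth becomes 7
  Position 15 '(': depth becomes 8
  Position 16 ')': depth becomes 7
  Position 17 ')': depth becomes 6
  Position 18 ')': depth becomes 5
  Position 19 ')': depth becomes 4
  Position 20 ')': depth becomes 3
  Position 21 ')': depth becomes 2
  Position 22 ')': depth becomes 1
  Position 23 ')': depth becomes 0
Maximum depth reached: 8

8


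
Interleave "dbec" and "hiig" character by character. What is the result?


Interleaving "dbec" and "hiig":
  Position 0: 'd' from first, 'h' from second => "dh"
  Position 1: 'b' from first, 'i' from second => "bi"
  Position 2: 'e' from first, 'i' from second => "ei"
  Position 3: 'c' from first, 'g' from second => "cg"
Result: dhbieicg

dhbieicg


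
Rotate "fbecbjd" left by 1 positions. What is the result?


Input: "fbecbjd", rotate left by 1
First 1 characters: "f"
Remaining characters: "becbjd"
Concatenate remaining + first: "becbjd" + "f" = "becbjdf"

becbjdf


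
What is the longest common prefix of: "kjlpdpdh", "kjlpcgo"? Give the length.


Words: kjlpdpdh, kjlpcgo
  Position 0: all 'k' => match
  Position 1: all 'j' => match
  Position 2: all 'l' => match
  Position 3: all 'p' => match
  Position 4: ('d', 'c') => mismatch, stop
LCP = "kjlp" (length 4)

4


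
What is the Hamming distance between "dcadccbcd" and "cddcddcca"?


Comparing "dcadccbcd" and "cddcddcca" position by position:
  Position 0: 'd' vs 'c' => differ
  Position 1: 'c' vs 'd' => differ
  Position 2: 'a' vs 'd' => differ
  Position 3: 'd' vs 'c' => differ
  Position 4: 'c' vs 'd' => differ
  Position 5: 'c' vs 'd' => differ
  Position 6: 'b' vs 'c' => differ
  Position 7: 'c' vs 'c' => same
  Position 8: 'd' vs 'a' => differ
Total differences (Hamming distance): 8

8


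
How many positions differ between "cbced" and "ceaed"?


Comparing "cbced" and "ceaed" position by position:
  Position 0: 'c' vs 'c' => same
  Position 1: 'b' vs 'e' => DIFFER
  Position 2: 'c' vs 'a' => DIFFER
  Position 3: 'e' vs 'e' => same
  Position 4: 'd' vs 'd' => same
Positions that differ: 2

2


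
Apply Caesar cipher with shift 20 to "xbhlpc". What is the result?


Caesar cipher: shift "xbhlpc" by 20
  'x' (pos 23) + 20 = pos 17 = 'r'
  'b' (pos 1) + 20 = pos 21 = 'v'
  'h' (pos 7) + 20 = pos 1 = 'b'
  'l' (pos 11) + 20 = pos 5 = 'f'
  'p' (pos 15) + 20 = pos 9 = 'j'
  'c' (pos 2) + 20 = pos 22 = 'w'
Result: rvbfjw

rvbfjw


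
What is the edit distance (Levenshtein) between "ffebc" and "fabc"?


Computing edit distance: "ffebc" -> "fabc"
DP table:
           f    a    b    c
      0    1    2    3    4
  f   1    0    1    2    3
  f   2    1    1    2    3
  e   3    2    2    2    3
  b   4    3    3    2    3
  c   5    4    4    3    2
Edit distance = dp[5][4] = 2

2


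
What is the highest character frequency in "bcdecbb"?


Input: bcdecbb
Character counts:
  'b': 3
  'c': 2
  'd': 1
  'e': 1
Maximum frequency: 3

3


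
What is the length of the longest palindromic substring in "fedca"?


Input: "fedca"
Checking substrings for palindromes:
  No multi-char palindromic substrings found
Longest palindromic substring: "f" with length 1

1


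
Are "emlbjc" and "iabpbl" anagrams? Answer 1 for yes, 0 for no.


Strings: "emlbjc", "iabpbl"
Sorted first:  bcejlm
Sorted second: abbilp
Differ at position 0: 'b' vs 'a' => not anagrams

0


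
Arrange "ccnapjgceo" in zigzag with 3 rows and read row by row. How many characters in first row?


Zigzag "ccnapjgceo" into 3 rows:
Placing characters:
  'c' => row 0
  'c' => row 1
  'n' => row 2
  'a' => row 1
  'p' => row 0
  'j' => row 1
  'g' => row 2
  'c' => row 1
  'e' => row 0
  'o' => row 1
Rows:
  Row 0: "cpe"
  Row 1: "cajco"
  Row 2: "ng"
First row length: 3

3


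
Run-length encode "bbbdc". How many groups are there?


Input: bbbdc
Scanning for consecutive runs:
  Group 1: 'b' x 3 (positions 0-2)
  Group 2: 'd' x 1 (positions 3-3)
  Group 3: 'c' x 1 (positions 4-4)
Total groups: 3

3


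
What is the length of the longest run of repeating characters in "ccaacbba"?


Input: "ccaacbba"
Scanning for longest run:
  Position 1 ('c'): continues run of 'c', length=2
  Position 2 ('a'): new char, reset run to 1
  Position 3 ('a'): continues run of 'a', length=2
  Position 4 ('c'): new char, reset run to 1
  Position 5 ('b'): new char, reset run to 1
  Position 6 ('b'): continues run of 'b', length=2
  Position 7 ('a'): new char, reset run to 1
Longest run: 'c' with length 2

2


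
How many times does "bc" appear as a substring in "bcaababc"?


Searching for "bc" in "bcaababc"
Scanning each position:
  Position 0: "bc" => MATCH
  Position 1: "ca" => no
  Position 2: "aa" => no
  Position 3: "ab" => no
  Position 4: "ba" => no
  Position 5: "ab" => no
  Position 6: "bc" => MATCH
Total occurrences: 2

2


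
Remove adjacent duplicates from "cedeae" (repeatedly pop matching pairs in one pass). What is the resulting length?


Input: cedeae
Stack-based adjacent duplicate removal:
  Read 'c': push. Stack: c
  Read 'e': push. Stack: ce
  Read 'd': push. Stack: ced
  Read 'e': push. Stack: cede
  Read 'a': push. Stack: cedea
  Read 'e': push. Stack: cedeae
Final stack: "cedeae" (length 6)

6


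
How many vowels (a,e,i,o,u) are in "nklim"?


Input: nklim
Checking each character:
  'n' at position 0: consonant
  'k' at position 1: consonant
  'l' at position 2: consonant
  'i' at position 3: vowel (running total: 1)
  'm' at position 4: consonant
Total vowels: 1

1


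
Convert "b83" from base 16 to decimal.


Input: "b83" in base 16
Positional expansion:
  Digit 'b' (value 11) x 16^2 = 2816
  Digit '8' (value 8) x 16^1 = 128
  Digit '3' (value 3) x 16^0 = 3
Sum = 2947

2947


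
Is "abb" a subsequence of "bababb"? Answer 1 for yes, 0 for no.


Check if "abb" is a subsequence of "bababb"
Greedy scan:
  Position 0 ('b'): no match needed
  Position 1 ('a'): matches sub[0] = 'a'
  Position 2 ('b'): matches sub[1] = 'b'
  Position 3 ('a'): no match needed
  Position 4 ('b'): matches sub[2] = 'b'
  Position 5 ('b'): no match needed
All 3 characters matched => is a subsequence

1


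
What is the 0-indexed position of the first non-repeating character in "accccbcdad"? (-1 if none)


Input: accccbcdad
Character frequencies:
  'a': 2
  'b': 1
  'c': 5
  'd': 2
Scanning left to right for freq == 1:
  Position 0 ('a'): freq=2, skip
  Position 1 ('c'): freq=5, skip
  Position 2 ('c'): freq=5, skip
  Position 3 ('c'): freq=5, skip
  Position 4 ('c'): freq=5, skip
  Position 5 ('b'): unique! => answer = 5

5


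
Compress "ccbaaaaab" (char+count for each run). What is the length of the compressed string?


Input: ccbaaaaab
Runs:
  'c' x 2 => "c2"
  'b' x 1 => "b1"
  'a' x 5 => "a5"
  'b' x 1 => "b1"
Compressed: "c2b1a5b1"
Compressed length: 8

8


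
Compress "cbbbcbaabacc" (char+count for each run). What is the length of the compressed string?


Input: cbbbcbaabacc
Runs:
  'c' x 1 => "c1"
  'b' x 3 => "b3"
  'c' x 1 => "c1"
  'b' x 1 => "b1"
  'a' x 2 => "a2"
  'b' x 1 => "b1"
  'a' x 1 => "a1"
  'c' x 2 => "c2"
Compressed: "c1b3c1b1a2b1a1c2"
Compressed length: 16

16


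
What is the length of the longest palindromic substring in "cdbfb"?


Input: "cdbfb"
Checking substrings for palindromes:
  [2:5] "bfb" (len 3) => palindrome
Longest palindromic substring: "bfb" with length 3

3


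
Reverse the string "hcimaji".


Input: hcimaji
Reading characters right to left:
  Position 6: 'i'
  Position 5: 'j'
  Position 4: 'a'
  Position 3: 'm'
  Position 2: 'i'
  Position 1: 'c'
  Position 0: 'h'
Reversed: ijamich

ijamich


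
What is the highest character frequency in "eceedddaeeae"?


Input: eceedddaeeae
Character counts:
  'a': 2
  'c': 1
  'd': 3
  'e': 6
Maximum frequency: 6

6


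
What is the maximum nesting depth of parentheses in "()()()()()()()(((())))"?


Input: "()()()()()()()(((())))"
Tracking depth:
  Position 0 '(': depth becomes 1
  Position 1 ')': depth becomes 0
  Position 2 '(': depth becomes 1
  Position 3 ')': depth becomes 0
  Position 4 '(': depth becomes 1
  Position 5 ')': depth becomes 0
  Position 6 '(': depth becomes 1
  Position 7 ')': depth becomes 0
  Position 8 '(': depth becomes 1
  Position 9 ')': depth becomes 0
  Position 10 '(': depth becomes 1
  Position 11 ')': depth becomes 0
  Position 12 '(': depth becomes 1
  Position 13 ')': depth becomes 0
  Position 14 '(': depth becomes 1
  Position 15 '(': depth becomes 2
  Position 16 '(': depth becomes 3
  Position 17 '(': depth becomes 4
  Position 18 ')': depth becomes 3
  Position 19 ')': depth becomes 2
  Position 20 ')': depth becomes 1
  Position 21 ')': depth becomes 0
Maximum depth reached: 4

4
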